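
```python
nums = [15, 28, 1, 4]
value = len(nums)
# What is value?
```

Trace (tracking value):
nums = [15, 28, 1, 4]  # -> nums = [15, 28, 1, 4]
value = len(nums)  # -> value = 4

Answer: 4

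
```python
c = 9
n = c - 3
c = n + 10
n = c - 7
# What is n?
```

Trace (tracking n):
c = 9  # -> c = 9
n = c - 3  # -> n = 6
c = n + 10  # -> c = 16
n = c - 7  # -> n = 9

Answer: 9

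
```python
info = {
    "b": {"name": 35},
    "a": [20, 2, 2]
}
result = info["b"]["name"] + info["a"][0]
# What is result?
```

Answer: 55

Derivation:
Trace (tracking result):
info = {'b': {'name': 35}, 'a': [20, 2, 2]}  # -> info = {'b': {'name': 35}, 'a': [20, 2, 2]}
result = info['b']['name'] + info['a'][0]  # -> result = 55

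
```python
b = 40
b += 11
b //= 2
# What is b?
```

Answer: 25

Derivation:
Trace (tracking b):
b = 40  # -> b = 40
b += 11  # -> b = 51
b //= 2  # -> b = 25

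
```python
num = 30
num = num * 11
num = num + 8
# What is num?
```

Answer: 338

Derivation:
Trace (tracking num):
num = 30  # -> num = 30
num = num * 11  # -> num = 330
num = num + 8  # -> num = 338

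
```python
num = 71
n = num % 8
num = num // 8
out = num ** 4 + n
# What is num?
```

Trace (tracking num):
num = 71  # -> num = 71
n = num % 8  # -> n = 7
num = num // 8  # -> num = 8
out = num ** 4 + n  # -> out = 4103

Answer: 8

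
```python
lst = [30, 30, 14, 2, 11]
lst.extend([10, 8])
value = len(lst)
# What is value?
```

Trace (tracking value):
lst = [30, 30, 14, 2, 11]  # -> lst = [30, 30, 14, 2, 11]
lst.extend([10, 8])  # -> lst = [30, 30, 14, 2, 11, 10, 8]
value = len(lst)  # -> value = 7

Answer: 7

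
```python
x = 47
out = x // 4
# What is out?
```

Answer: 11

Derivation:
Trace (tracking out):
x = 47  # -> x = 47
out = x // 4  # -> out = 11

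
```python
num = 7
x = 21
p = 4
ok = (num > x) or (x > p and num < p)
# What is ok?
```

Answer: False

Derivation:
Trace (tracking ok):
num = 7  # -> num = 7
x = 21  # -> x = 21
p = 4  # -> p = 4
ok = num > x or (x > p and num < p)  # -> ok = False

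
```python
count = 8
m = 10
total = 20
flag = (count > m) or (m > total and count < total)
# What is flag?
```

Answer: False

Derivation:
Trace (tracking flag):
count = 8  # -> count = 8
m = 10  # -> m = 10
total = 20  # -> total = 20
flag = count > m or (m > total and count < total)  # -> flag = False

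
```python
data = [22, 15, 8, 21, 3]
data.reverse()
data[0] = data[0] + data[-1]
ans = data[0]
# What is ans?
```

Trace (tracking ans):
data = [22, 15, 8, 21, 3]  # -> data = [22, 15, 8, 21, 3]
data.reverse()  # -> data = [3, 21, 8, 15, 22]
data[0] = data[0] + data[-1]  # -> data = [25, 21, 8, 15, 22]
ans = data[0]  # -> ans = 25

Answer: 25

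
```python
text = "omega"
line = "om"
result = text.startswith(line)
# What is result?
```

Answer: True

Derivation:
Trace (tracking result):
text = 'omega'  # -> text = 'omega'
line = 'om'  # -> line = 'om'
result = text.startswith(line)  # -> result = True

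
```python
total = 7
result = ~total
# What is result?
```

Answer: -8

Derivation:
Trace (tracking result):
total = 7  # -> total = 7
result = ~total  # -> result = -8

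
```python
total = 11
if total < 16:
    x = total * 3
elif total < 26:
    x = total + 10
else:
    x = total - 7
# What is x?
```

Trace (tracking x):
total = 11  # -> total = 11
if total < 16:  # condition is True
    x = total * 3  # -> x = 33

Answer: 33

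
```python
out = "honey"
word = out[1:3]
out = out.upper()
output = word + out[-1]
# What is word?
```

Trace (tracking word):
out = 'honey'  # -> out = 'honey'
word = out[1:3]  # -> word = 'on'
out = out.upper()  # -> out = 'HONEY'
output = word + out[-1]  # -> output = 'onY'

Answer: 'on'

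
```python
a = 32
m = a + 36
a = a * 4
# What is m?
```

Trace (tracking m):
a = 32  # -> a = 32
m = a + 36  # -> m = 68
a = a * 4  # -> a = 128

Answer: 68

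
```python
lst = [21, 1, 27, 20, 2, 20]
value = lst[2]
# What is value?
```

Trace (tracking value):
lst = [21, 1, 27, 20, 2, 20]  # -> lst = [21, 1, 27, 20, 2, 20]
value = lst[2]  # -> value = 27

Answer: 27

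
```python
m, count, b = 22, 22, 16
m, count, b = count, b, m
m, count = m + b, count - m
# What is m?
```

Answer: 44

Derivation:
Trace (tracking m):
m, count, b = (22, 22, 16)  # -> m = 22, count = 22, b = 16
m, count, b = (count, b, m)  # -> m = 22, count = 16, b = 22
m, count = (m + b, count - m)  # -> m = 44, count = -6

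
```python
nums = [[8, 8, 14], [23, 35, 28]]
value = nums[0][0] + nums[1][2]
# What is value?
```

Answer: 36

Derivation:
Trace (tracking value):
nums = [[8, 8, 14], [23, 35, 28]]  # -> nums = [[8, 8, 14], [23, 35, 28]]
value = nums[0][0] + nums[1][2]  # -> value = 36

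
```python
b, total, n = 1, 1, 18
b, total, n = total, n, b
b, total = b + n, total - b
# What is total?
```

Trace (tracking total):
b, total, n = (1, 1, 18)  # -> b = 1, total = 1, n = 18
b, total, n = (total, n, b)  # -> b = 1, total = 18, n = 1
b, total = (b + n, total - b)  # -> b = 2, total = 17

Answer: 17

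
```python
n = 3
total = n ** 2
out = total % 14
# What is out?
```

Trace (tracking out):
n = 3  # -> n = 3
total = n ** 2  # -> total = 9
out = total % 14  # -> out = 9

Answer: 9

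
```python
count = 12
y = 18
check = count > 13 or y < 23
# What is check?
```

Trace (tracking check):
count = 12  # -> count = 12
y = 18  # -> y = 18
check = count > 13 or y < 23  # -> check = True

Answer: True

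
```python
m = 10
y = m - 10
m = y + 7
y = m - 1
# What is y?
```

Trace (tracking y):
m = 10  # -> m = 10
y = m - 10  # -> y = 0
m = y + 7  # -> m = 7
y = m - 1  # -> y = 6

Answer: 6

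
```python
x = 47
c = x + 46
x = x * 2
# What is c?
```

Answer: 93

Derivation:
Trace (tracking c):
x = 47  # -> x = 47
c = x + 46  # -> c = 93
x = x * 2  # -> x = 94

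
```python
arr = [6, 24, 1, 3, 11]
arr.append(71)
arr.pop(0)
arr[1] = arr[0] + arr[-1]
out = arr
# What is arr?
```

Answer: [24, 95, 3, 11, 71]

Derivation:
Trace (tracking arr):
arr = [6, 24, 1, 3, 11]  # -> arr = [6, 24, 1, 3, 11]
arr.append(71)  # -> arr = [6, 24, 1, 3, 11, 71]
arr.pop(0)  # -> arr = [24, 1, 3, 11, 71]
arr[1] = arr[0] + arr[-1]  # -> arr = [24, 95, 3, 11, 71]
out = arr  # -> out = [24, 95, 3, 11, 71]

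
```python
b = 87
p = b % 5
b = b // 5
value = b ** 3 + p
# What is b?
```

Answer: 17

Derivation:
Trace (tracking b):
b = 87  # -> b = 87
p = b % 5  # -> p = 2
b = b // 5  # -> b = 17
value = b ** 3 + p  # -> value = 4915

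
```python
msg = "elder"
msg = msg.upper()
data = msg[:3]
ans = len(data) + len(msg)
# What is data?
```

Trace (tracking data):
msg = 'elder'  # -> msg = 'elder'
msg = msg.upper()  # -> msg = 'ELDER'
data = msg[:3]  # -> data = 'ELD'
ans = len(data) + len(msg)  # -> ans = 8

Answer: 'ELD'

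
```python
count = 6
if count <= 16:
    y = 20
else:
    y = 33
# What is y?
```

Answer: 20

Derivation:
Trace (tracking y):
count = 6  # -> count = 6
if count <= 16:  # condition is True
    y = 20  # -> y = 20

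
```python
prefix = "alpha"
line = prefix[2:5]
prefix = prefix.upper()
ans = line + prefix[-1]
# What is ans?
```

Answer: 'phaA'

Derivation:
Trace (tracking ans):
prefix = 'alpha'  # -> prefix = 'alpha'
line = prefix[2:5]  # -> line = 'pha'
prefix = prefix.upper()  # -> prefix = 'ALPHA'
ans = line + prefix[-1]  # -> ans = 'phaA'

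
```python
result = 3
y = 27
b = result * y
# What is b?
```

Answer: 81

Derivation:
Trace (tracking b):
result = 3  # -> result = 3
y = 27  # -> y = 27
b = result * y  # -> b = 81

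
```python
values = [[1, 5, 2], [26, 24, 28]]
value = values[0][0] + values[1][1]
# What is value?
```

Trace (tracking value):
values = [[1, 5, 2], [26, 24, 28]]  # -> values = [[1, 5, 2], [26, 24, 28]]
value = values[0][0] + values[1][1]  # -> value = 25

Answer: 25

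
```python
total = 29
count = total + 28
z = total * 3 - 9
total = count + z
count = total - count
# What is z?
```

Answer: 78

Derivation:
Trace (tracking z):
total = 29  # -> total = 29
count = total + 28  # -> count = 57
z = total * 3 - 9  # -> z = 78
total = count + z  # -> total = 135
count = total - count  # -> count = 78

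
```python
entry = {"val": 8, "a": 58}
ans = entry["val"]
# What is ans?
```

Trace (tracking ans):
entry = {'val': 8, 'a': 58}  # -> entry = {'val': 8, 'a': 58}
ans = entry['val']  # -> ans = 8

Answer: 8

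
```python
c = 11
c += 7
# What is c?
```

Trace (tracking c):
c = 11  # -> c = 11
c += 7  # -> c = 18

Answer: 18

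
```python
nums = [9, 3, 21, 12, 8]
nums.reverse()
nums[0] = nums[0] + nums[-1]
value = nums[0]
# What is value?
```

Answer: 17

Derivation:
Trace (tracking value):
nums = [9, 3, 21, 12, 8]  # -> nums = [9, 3, 21, 12, 8]
nums.reverse()  # -> nums = [8, 12, 21, 3, 9]
nums[0] = nums[0] + nums[-1]  # -> nums = [17, 12, 21, 3, 9]
value = nums[0]  # -> value = 17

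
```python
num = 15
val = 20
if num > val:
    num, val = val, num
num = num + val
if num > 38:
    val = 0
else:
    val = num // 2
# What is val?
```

Trace (tracking val):
num = 15  # -> num = 15
val = 20  # -> val = 20
if num > val:  # condition is False
num = num + val  # -> num = 35
if num > 38:  # condition is False
else:
    val = num // 2  # -> val = 17

Answer: 17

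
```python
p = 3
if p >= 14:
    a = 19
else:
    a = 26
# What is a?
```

Trace (tracking a):
p = 3  # -> p = 3
if p >= 14:  # condition is False
else:
    a = 26  # -> a = 26

Answer: 26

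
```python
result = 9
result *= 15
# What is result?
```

Answer: 135

Derivation:
Trace (tracking result):
result = 9  # -> result = 9
result *= 15  # -> result = 135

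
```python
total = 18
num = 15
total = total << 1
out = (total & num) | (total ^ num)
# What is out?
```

Trace (tracking out):
total = 18  # -> total = 18
num = 15  # -> num = 15
total = total << 1  # -> total = 36
out = total & num | total ^ num  # -> out = 47

Answer: 47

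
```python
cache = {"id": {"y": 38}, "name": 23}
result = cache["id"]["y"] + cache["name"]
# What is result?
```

Answer: 61

Derivation:
Trace (tracking result):
cache = {'id': {'y': 38}, 'name': 23}  # -> cache = {'id': {'y': 38}, 'name': 23}
result = cache['id']['y'] + cache['name']  # -> result = 61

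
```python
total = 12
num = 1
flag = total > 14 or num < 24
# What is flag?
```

Answer: True

Derivation:
Trace (tracking flag):
total = 12  # -> total = 12
num = 1  # -> num = 1
flag = total > 14 or num < 24  # -> flag = True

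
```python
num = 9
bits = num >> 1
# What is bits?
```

Trace (tracking bits):
num = 9  # -> num = 9
bits = num >> 1  # -> bits = 4

Answer: 4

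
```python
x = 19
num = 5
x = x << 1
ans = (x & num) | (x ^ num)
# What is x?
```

Trace (tracking x):
x = 19  # -> x = 19
num = 5  # -> num = 5
x = x << 1  # -> x = 38
ans = x & num | x ^ num  # -> ans = 39

Answer: 38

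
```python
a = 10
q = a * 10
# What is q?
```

Trace (tracking q):
a = 10  # -> a = 10
q = a * 10  # -> q = 100

Answer: 100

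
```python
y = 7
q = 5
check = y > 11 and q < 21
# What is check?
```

Trace (tracking check):
y = 7  # -> y = 7
q = 5  # -> q = 5
check = y > 11 and q < 21  # -> check = False

Answer: False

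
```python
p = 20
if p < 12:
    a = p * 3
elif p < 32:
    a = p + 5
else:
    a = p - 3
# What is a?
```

Answer: 25

Derivation:
Trace (tracking a):
p = 20  # -> p = 20
if p < 12:  # condition is False
elif p < 32:  # condition is True
    a = p + 5  # -> a = 25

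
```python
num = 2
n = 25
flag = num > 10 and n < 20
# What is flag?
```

Trace (tracking flag):
num = 2  # -> num = 2
n = 25  # -> n = 25
flag = num > 10 and n < 20  # -> flag = False

Answer: False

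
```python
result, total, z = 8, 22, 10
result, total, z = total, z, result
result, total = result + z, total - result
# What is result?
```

Answer: 30

Derivation:
Trace (tracking result):
result, total, z = (8, 22, 10)  # -> result = 8, total = 22, z = 10
result, total, z = (total, z, result)  # -> result = 22, total = 10, z = 8
result, total = (result + z, total - result)  # -> result = 30, total = -12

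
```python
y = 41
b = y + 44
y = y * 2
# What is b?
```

Answer: 85

Derivation:
Trace (tracking b):
y = 41  # -> y = 41
b = y + 44  # -> b = 85
y = y * 2  # -> y = 82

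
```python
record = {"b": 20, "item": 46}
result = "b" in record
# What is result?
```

Answer: True

Derivation:
Trace (tracking result):
record = {'b': 20, 'item': 46}  # -> record = {'b': 20, 'item': 46}
result = 'b' in record  # -> result = True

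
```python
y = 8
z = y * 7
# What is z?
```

Answer: 56

Derivation:
Trace (tracking z):
y = 8  # -> y = 8
z = y * 7  # -> z = 56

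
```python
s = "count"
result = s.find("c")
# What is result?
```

Trace (tracking result):
s = 'count'  # -> s = 'count'
result = s.find('c')  # -> result = 0

Answer: 0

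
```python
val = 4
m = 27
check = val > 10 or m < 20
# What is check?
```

Answer: False

Derivation:
Trace (tracking check):
val = 4  # -> val = 4
m = 27  # -> m = 27
check = val > 10 or m < 20  # -> check = False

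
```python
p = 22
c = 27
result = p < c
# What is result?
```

Answer: True

Derivation:
Trace (tracking result):
p = 22  # -> p = 22
c = 27  # -> c = 27
result = p < c  # -> result = True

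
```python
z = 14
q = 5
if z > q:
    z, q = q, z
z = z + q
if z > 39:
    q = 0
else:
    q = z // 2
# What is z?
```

Trace (tracking z):
z = 14  # -> z = 14
q = 5  # -> q = 5
if z > q:  # condition is True
    z, q = (q, z)  # -> z = 5, q = 14
z = z + q  # -> z = 19
if z > 39:  # condition is False
else:
    q = z // 2  # -> q = 9

Answer: 19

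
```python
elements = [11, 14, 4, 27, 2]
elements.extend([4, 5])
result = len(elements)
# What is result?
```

Trace (tracking result):
elements = [11, 14, 4, 27, 2]  # -> elements = [11, 14, 4, 27, 2]
elements.extend([4, 5])  # -> elements = [11, 14, 4, 27, 2, 4, 5]
result = len(elements)  # -> result = 7

Answer: 7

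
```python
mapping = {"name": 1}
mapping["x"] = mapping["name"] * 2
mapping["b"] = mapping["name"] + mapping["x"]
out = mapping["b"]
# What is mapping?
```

Answer: {'name': 1, 'x': 2, 'b': 3}

Derivation:
Trace (tracking mapping):
mapping = {'name': 1}  # -> mapping = {'name': 1}
mapping['x'] = mapping['name'] * 2  # -> mapping = {'name': 1, 'x': 2}
mapping['b'] = mapping['name'] + mapping['x']  # -> mapping = {'name': 1, 'x': 2, 'b': 3}
out = mapping['b']  # -> out = 3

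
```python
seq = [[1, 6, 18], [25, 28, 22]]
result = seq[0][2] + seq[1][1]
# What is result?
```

Trace (tracking result):
seq = [[1, 6, 18], [25, 28, 22]]  # -> seq = [[1, 6, 18], [25, 28, 22]]
result = seq[0][2] + seq[1][1]  # -> result = 46

Answer: 46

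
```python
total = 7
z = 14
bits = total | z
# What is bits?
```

Answer: 15

Derivation:
Trace (tracking bits):
total = 7  # -> total = 7
z = 14  # -> z = 14
bits = total | z  # -> bits = 15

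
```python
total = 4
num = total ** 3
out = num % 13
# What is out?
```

Answer: 12

Derivation:
Trace (tracking out):
total = 4  # -> total = 4
num = total ** 3  # -> num = 64
out = num % 13  # -> out = 12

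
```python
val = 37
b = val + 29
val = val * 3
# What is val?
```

Answer: 111

Derivation:
Trace (tracking val):
val = 37  # -> val = 37
b = val + 29  # -> b = 66
val = val * 3  # -> val = 111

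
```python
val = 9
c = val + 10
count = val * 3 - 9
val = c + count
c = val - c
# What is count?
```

Answer: 18

Derivation:
Trace (tracking count):
val = 9  # -> val = 9
c = val + 10  # -> c = 19
count = val * 3 - 9  # -> count = 18
val = c + count  # -> val = 37
c = val - c  # -> c = 18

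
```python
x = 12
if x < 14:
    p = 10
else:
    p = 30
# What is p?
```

Trace (tracking p):
x = 12  # -> x = 12
if x < 14:  # condition is True
    p = 10  # -> p = 10

Answer: 10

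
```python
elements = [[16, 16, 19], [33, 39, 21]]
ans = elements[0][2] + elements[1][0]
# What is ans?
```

Answer: 52

Derivation:
Trace (tracking ans):
elements = [[16, 16, 19], [33, 39, 21]]  # -> elements = [[16, 16, 19], [33, 39, 21]]
ans = elements[0][2] + elements[1][0]  # -> ans = 52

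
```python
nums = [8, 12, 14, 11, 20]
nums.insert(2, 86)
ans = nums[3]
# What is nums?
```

Answer: [8, 12, 86, 14, 11, 20]

Derivation:
Trace (tracking nums):
nums = [8, 12, 14, 11, 20]  # -> nums = [8, 12, 14, 11, 20]
nums.insert(2, 86)  # -> nums = [8, 12, 86, 14, 11, 20]
ans = nums[3]  # -> ans = 14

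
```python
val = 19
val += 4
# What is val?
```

Trace (tracking val):
val = 19  # -> val = 19
val += 4  # -> val = 23

Answer: 23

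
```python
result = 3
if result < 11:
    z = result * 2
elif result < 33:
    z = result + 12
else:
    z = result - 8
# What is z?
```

Answer: 6

Derivation:
Trace (tracking z):
result = 3  # -> result = 3
if result < 11:  # condition is True
    z = result * 2  # -> z = 6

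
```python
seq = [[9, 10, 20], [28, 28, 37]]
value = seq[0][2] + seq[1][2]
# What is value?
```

Answer: 57

Derivation:
Trace (tracking value):
seq = [[9, 10, 20], [28, 28, 37]]  # -> seq = [[9, 10, 20], [28, 28, 37]]
value = seq[0][2] + seq[1][2]  # -> value = 57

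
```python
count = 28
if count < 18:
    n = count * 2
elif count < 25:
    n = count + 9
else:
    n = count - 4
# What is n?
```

Trace (tracking n):
count = 28  # -> count = 28
if count < 18:  # condition is False
elif count < 25:  # condition is False
else:
    n = count - 4  # -> n = 24

Answer: 24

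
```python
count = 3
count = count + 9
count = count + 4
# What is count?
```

Trace (tracking count):
count = 3  # -> count = 3
count = count + 9  # -> count = 12
count = count + 4  # -> count = 16

Answer: 16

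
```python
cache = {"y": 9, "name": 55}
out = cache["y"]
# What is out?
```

Trace (tracking out):
cache = {'y': 9, 'name': 55}  # -> cache = {'y': 9, 'name': 55}
out = cache['y']  # -> out = 9

Answer: 9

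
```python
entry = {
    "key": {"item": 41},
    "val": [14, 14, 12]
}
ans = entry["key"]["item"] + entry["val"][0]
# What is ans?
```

Answer: 55

Derivation:
Trace (tracking ans):
entry = {'key': {'item': 41}, 'val': [14, 14, 12]}  # -> entry = {'key': {'item': 41}, 'val': [14, 14, 12]}
ans = entry['key']['item'] + entry['val'][0]  # -> ans = 55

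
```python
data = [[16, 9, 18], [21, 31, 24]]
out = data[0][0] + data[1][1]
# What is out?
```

Answer: 47

Derivation:
Trace (tracking out):
data = [[16, 9, 18], [21, 31, 24]]  # -> data = [[16, 9, 18], [21, 31, 24]]
out = data[0][0] + data[1][1]  # -> out = 47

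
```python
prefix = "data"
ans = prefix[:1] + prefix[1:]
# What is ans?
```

Answer: 'data'

Derivation:
Trace (tracking ans):
prefix = 'data'  # -> prefix = 'data'
ans = prefix[:1] + prefix[1:]  # -> ans = 'data'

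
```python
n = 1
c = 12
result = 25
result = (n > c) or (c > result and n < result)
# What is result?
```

Trace (tracking result):
n = 1  # -> n = 1
c = 12  # -> c = 12
result = 25  # -> result = 25
result = n > c or (c > result and n < result)  # -> result = False

Answer: False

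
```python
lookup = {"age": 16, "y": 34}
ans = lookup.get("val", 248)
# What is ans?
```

Answer: 248

Derivation:
Trace (tracking ans):
lookup = {'age': 16, 'y': 34}  # -> lookup = {'age': 16, 'y': 34}
ans = lookup.get('val', 248)  # -> ans = 248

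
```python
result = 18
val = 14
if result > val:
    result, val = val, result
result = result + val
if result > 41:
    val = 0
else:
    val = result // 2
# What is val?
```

Answer: 16

Derivation:
Trace (tracking val):
result = 18  # -> result = 18
val = 14  # -> val = 14
if result > val:  # condition is True
    result, val = (val, result)  # -> result = 14, val = 18
result = result + val  # -> result = 32
if result > 41:  # condition is False
else:
    val = result // 2  # -> val = 16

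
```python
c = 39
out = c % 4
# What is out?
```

Trace (tracking out):
c = 39  # -> c = 39
out = c % 4  # -> out = 3

Answer: 3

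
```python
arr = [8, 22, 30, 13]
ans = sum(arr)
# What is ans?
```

Trace (tracking ans):
arr = [8, 22, 30, 13]  # -> arr = [8, 22, 30, 13]
ans = sum(arr)  # -> ans = 73

Answer: 73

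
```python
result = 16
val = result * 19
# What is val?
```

Trace (tracking val):
result = 16  # -> result = 16
val = result * 19  # -> val = 304

Answer: 304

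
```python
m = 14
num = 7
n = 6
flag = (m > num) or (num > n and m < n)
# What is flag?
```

Trace (tracking flag):
m = 14  # -> m = 14
num = 7  # -> num = 7
n = 6  # -> n = 6
flag = m > num or (num > n and m < n)  # -> flag = True

Answer: True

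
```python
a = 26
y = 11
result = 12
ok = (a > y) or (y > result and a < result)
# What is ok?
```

Answer: True

Derivation:
Trace (tracking ok):
a = 26  # -> a = 26
y = 11  # -> y = 11
result = 12  # -> result = 12
ok = a > y or (y > result and a < result)  # -> ok = True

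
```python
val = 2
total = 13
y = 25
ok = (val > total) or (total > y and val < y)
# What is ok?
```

Trace (tracking ok):
val = 2  # -> val = 2
total = 13  # -> total = 13
y = 25  # -> y = 25
ok = val > total or (total > y and val < y)  # -> ok = False

Answer: False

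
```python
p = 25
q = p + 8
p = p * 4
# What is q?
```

Trace (tracking q):
p = 25  # -> p = 25
q = p + 8  # -> q = 33
p = p * 4  # -> p = 100

Answer: 33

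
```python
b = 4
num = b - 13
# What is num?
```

Answer: -9

Derivation:
Trace (tracking num):
b = 4  # -> b = 4
num = b - 13  # -> num = -9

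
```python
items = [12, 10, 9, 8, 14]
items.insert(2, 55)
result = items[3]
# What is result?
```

Trace (tracking result):
items = [12, 10, 9, 8, 14]  # -> items = [12, 10, 9, 8, 14]
items.insert(2, 55)  # -> items = [12, 10, 55, 9, 8, 14]
result = items[3]  # -> result = 9

Answer: 9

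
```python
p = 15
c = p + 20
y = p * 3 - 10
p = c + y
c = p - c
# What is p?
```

Trace (tracking p):
p = 15  # -> p = 15
c = p + 20  # -> c = 35
y = p * 3 - 10  # -> y = 35
p = c + y  # -> p = 70
c = p - c  # -> c = 35

Answer: 70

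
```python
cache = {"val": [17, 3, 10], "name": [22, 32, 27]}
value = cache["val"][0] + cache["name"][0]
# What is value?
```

Trace (tracking value):
cache = {'val': [17, 3, 10], 'name': [22, 32, 27]}  # -> cache = {'val': [17, 3, 10], 'name': [22, 32, 27]}
value = cache['val'][0] + cache['name'][0]  # -> value = 39

Answer: 39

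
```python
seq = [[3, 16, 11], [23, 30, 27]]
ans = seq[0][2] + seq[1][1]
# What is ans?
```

Trace (tracking ans):
seq = [[3, 16, 11], [23, 30, 27]]  # -> seq = [[3, 16, 11], [23, 30, 27]]
ans = seq[0][2] + seq[1][1]  # -> ans = 41

Answer: 41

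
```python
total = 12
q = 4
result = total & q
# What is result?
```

Trace (tracking result):
total = 12  # -> total = 12
q = 4  # -> q = 4
result = total & q  # -> result = 4

Answer: 4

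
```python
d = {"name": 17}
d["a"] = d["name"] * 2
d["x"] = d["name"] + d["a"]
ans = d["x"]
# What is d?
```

Trace (tracking d):
d = {'name': 17}  # -> d = {'name': 17}
d['a'] = d['name'] * 2  # -> d = {'name': 17, 'a': 34}
d['x'] = d['name'] + d['a']  # -> d = {'name': 17, 'a': 34, 'x': 51}
ans = d['x']  # -> ans = 51

Answer: {'name': 17, 'a': 34, 'x': 51}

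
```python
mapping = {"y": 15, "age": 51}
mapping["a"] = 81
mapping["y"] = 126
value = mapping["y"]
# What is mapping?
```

Answer: {'y': 126, 'age': 51, 'a': 81}

Derivation:
Trace (tracking mapping):
mapping = {'y': 15, 'age': 51}  # -> mapping = {'y': 15, 'age': 51}
mapping['a'] = 81  # -> mapping = {'y': 15, 'age': 51, 'a': 81}
mapping['y'] = 126  # -> mapping = {'y': 126, 'age': 51, 'a': 81}
value = mapping['y']  # -> value = 126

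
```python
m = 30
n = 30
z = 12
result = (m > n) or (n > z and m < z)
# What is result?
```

Trace (tracking result):
m = 30  # -> m = 30
n = 30  # -> n = 30
z = 12  # -> z = 12
result = m > n or (n > z and m < z)  # -> result = False

Answer: False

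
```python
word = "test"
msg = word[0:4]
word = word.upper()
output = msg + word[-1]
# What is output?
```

Answer: 'testT'

Derivation:
Trace (tracking output):
word = 'test'  # -> word = 'test'
msg = word[0:4]  # -> msg = 'test'
word = word.upper()  # -> word = 'TEST'
output = msg + word[-1]  # -> output = 'testT'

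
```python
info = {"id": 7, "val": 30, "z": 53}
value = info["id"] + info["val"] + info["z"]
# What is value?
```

Answer: 90

Derivation:
Trace (tracking value):
info = {'id': 7, 'val': 30, 'z': 53}  # -> info = {'id': 7, 'val': 30, 'z': 53}
value = info['id'] + info['val'] + info['z']  # -> value = 90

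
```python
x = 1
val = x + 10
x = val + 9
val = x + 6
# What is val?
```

Answer: 26

Derivation:
Trace (tracking val):
x = 1  # -> x = 1
val = x + 10  # -> val = 11
x = val + 9  # -> x = 20
val = x + 6  # -> val = 26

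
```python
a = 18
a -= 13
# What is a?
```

Trace (tracking a):
a = 18  # -> a = 18
a -= 13  # -> a = 5

Answer: 5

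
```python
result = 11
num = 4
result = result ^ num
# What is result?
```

Trace (tracking result):
result = 11  # -> result = 11
num = 4  # -> num = 4
result = result ^ num  # -> result = 15

Answer: 15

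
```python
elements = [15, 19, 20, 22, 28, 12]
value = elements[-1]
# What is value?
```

Trace (tracking value):
elements = [15, 19, 20, 22, 28, 12]  # -> elements = [15, 19, 20, 22, 28, 12]
value = elements[-1]  # -> value = 12

Answer: 12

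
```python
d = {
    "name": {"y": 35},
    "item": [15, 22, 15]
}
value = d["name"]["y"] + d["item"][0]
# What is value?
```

Answer: 50

Derivation:
Trace (tracking value):
d = {'name': {'y': 35}, 'item': [15, 22, 15]}  # -> d = {'name': {'y': 35}, 'item': [15, 22, 15]}
value = d['name']['y'] + d['item'][0]  # -> value = 50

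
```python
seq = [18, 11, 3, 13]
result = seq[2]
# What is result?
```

Trace (tracking result):
seq = [18, 11, 3, 13]  # -> seq = [18, 11, 3, 13]
result = seq[2]  # -> result = 3

Answer: 3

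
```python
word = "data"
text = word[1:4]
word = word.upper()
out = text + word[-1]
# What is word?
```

Answer: 'DATA'

Derivation:
Trace (tracking word):
word = 'data'  # -> word = 'data'
text = word[1:4]  # -> text = 'ata'
word = word.upper()  # -> word = 'DATA'
out = text + word[-1]  # -> out = 'ataA'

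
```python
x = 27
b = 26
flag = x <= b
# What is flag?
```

Trace (tracking flag):
x = 27  # -> x = 27
b = 26  # -> b = 26
flag = x <= b  # -> flag = False

Answer: False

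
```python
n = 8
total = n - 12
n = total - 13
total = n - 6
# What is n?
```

Answer: -17

Derivation:
Trace (tracking n):
n = 8  # -> n = 8
total = n - 12  # -> total = -4
n = total - 13  # -> n = -17
total = n - 6  # -> total = -23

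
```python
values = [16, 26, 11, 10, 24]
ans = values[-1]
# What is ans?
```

Answer: 24

Derivation:
Trace (tracking ans):
values = [16, 26, 11, 10, 24]  # -> values = [16, 26, 11, 10, 24]
ans = values[-1]  # -> ans = 24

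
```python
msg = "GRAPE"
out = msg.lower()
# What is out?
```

Trace (tracking out):
msg = 'GRAPE'  # -> msg = 'GRAPE'
out = msg.lower()  # -> out = 'grape'

Answer: 'grape'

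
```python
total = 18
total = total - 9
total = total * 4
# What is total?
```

Trace (tracking total):
total = 18  # -> total = 18
total = total - 9  # -> total = 9
total = total * 4  # -> total = 36

Answer: 36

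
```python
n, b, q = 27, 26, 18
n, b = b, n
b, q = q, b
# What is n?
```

Trace (tracking n):
n, b, q = (27, 26, 18)  # -> n = 27, b = 26, q = 18
n, b = (b, n)  # -> n = 26, b = 27
b, q = (q, b)  # -> b = 18, q = 27

Answer: 26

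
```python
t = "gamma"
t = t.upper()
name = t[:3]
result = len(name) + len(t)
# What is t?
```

Trace (tracking t):
t = 'gamma'  # -> t = 'gamma'
t = t.upper()  # -> t = 'GAMMA'
name = t[:3]  # -> name = 'GAM'
result = len(name) + len(t)  # -> result = 8

Answer: 'GAMMA'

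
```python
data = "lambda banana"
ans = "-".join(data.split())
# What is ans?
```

Trace (tracking ans):
data = 'lambda banana'  # -> data = 'lambda banana'
ans = '-'.join(data.split())  # -> ans = 'lambda-banana'

Answer: 'lambda-banana'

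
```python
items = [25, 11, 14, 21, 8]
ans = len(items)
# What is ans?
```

Trace (tracking ans):
items = [25, 11, 14, 21, 8]  # -> items = [25, 11, 14, 21, 8]
ans = len(items)  # -> ans = 5

Answer: 5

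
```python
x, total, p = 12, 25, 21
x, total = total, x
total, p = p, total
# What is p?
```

Answer: 12

Derivation:
Trace (tracking p):
x, total, p = (12, 25, 21)  # -> x = 12, total = 25, p = 21
x, total = (total, x)  # -> x = 25, total = 12
total, p = (p, total)  # -> total = 21, p = 12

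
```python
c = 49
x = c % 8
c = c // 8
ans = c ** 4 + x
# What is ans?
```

Answer: 1297

Derivation:
Trace (tracking ans):
c = 49  # -> c = 49
x = c % 8  # -> x = 1
c = c // 8  # -> c = 6
ans = c ** 4 + x  # -> ans = 1297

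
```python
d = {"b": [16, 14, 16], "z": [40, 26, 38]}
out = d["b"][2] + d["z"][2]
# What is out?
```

Trace (tracking out):
d = {'b': [16, 14, 16], 'z': [40, 26, 38]}  # -> d = {'b': [16, 14, 16], 'z': [40, 26, 38]}
out = d['b'][2] + d['z'][2]  # -> out = 54

Answer: 54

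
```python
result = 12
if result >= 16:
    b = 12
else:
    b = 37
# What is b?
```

Answer: 37

Derivation:
Trace (tracking b):
result = 12  # -> result = 12
if result >= 16:  # condition is False
else:
    b = 37  # -> b = 37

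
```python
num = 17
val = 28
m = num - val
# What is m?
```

Answer: -11

Derivation:
Trace (tracking m):
num = 17  # -> num = 17
val = 28  # -> val = 28
m = num - val  # -> m = -11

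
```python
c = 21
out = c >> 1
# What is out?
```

Trace (tracking out):
c = 21  # -> c = 21
out = c >> 1  # -> out = 10

Answer: 10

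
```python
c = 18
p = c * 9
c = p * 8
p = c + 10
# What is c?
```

Trace (tracking c):
c = 18  # -> c = 18
p = c * 9  # -> p = 162
c = p * 8  # -> c = 1296
p = c + 10  # -> p = 1306

Answer: 1296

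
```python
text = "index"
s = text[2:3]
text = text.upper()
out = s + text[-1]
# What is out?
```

Answer: 'dX'

Derivation:
Trace (tracking out):
text = 'index'  # -> text = 'index'
s = text[2:3]  # -> s = 'd'
text = text.upper()  # -> text = 'INDEX'
out = s + text[-1]  # -> out = 'dX'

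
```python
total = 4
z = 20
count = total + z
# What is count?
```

Trace (tracking count):
total = 4  # -> total = 4
z = 20  # -> z = 20
count = total + z  # -> count = 24

Answer: 24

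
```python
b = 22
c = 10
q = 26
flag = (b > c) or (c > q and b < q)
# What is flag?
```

Answer: True

Derivation:
Trace (tracking flag):
b = 22  # -> b = 22
c = 10  # -> c = 10
q = 26  # -> q = 26
flag = b > c or (c > q and b < q)  # -> flag = True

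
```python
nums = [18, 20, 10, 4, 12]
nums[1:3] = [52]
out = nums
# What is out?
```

Answer: [18, 52, 4, 12]

Derivation:
Trace (tracking out):
nums = [18, 20, 10, 4, 12]  # -> nums = [18, 20, 10, 4, 12]
nums[1:3] = [52]  # -> nums = [18, 52, 4, 12]
out = nums  # -> out = [18, 52, 4, 12]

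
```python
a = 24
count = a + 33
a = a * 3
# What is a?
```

Trace (tracking a):
a = 24  # -> a = 24
count = a + 33  # -> count = 57
a = a * 3  # -> a = 72

Answer: 72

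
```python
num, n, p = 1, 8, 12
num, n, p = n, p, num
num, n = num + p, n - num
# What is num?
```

Trace (tracking num):
num, n, p = (1, 8, 12)  # -> num = 1, n = 8, p = 12
num, n, p = (n, p, num)  # -> num = 8, n = 12, p = 1
num, n = (num + p, n - num)  # -> num = 9, n = 4

Answer: 9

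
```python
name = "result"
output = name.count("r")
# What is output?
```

Trace (tracking output):
name = 'result'  # -> name = 'result'
output = name.count('r')  # -> output = 1

Answer: 1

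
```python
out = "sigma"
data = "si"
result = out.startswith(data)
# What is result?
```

Trace (tracking result):
out = 'sigma'  # -> out = 'sigma'
data = 'si'  # -> data = 'si'
result = out.startswith(data)  # -> result = True

Answer: True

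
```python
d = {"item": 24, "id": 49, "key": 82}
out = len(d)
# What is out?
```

Answer: 3

Derivation:
Trace (tracking out):
d = {'item': 24, 'id': 49, 'key': 82}  # -> d = {'item': 24, 'id': 49, 'key': 82}
out = len(d)  # -> out = 3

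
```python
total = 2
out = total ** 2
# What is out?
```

Answer: 4

Derivation:
Trace (tracking out):
total = 2  # -> total = 2
out = total ** 2  # -> out = 4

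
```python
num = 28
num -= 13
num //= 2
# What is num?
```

Trace (tracking num):
num = 28  # -> num = 28
num -= 13  # -> num = 15
num //= 2  # -> num = 7

Answer: 7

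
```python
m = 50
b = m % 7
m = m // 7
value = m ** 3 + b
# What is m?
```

Answer: 7

Derivation:
Trace (tracking m):
m = 50  # -> m = 50
b = m % 7  # -> b = 1
m = m // 7  # -> m = 7
value = m ** 3 + b  # -> value = 344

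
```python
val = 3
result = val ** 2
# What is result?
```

Answer: 9

Derivation:
Trace (tracking result):
val = 3  # -> val = 3
result = val ** 2  # -> result = 9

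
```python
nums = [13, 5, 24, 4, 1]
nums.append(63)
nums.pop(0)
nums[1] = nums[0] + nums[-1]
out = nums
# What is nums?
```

Answer: [5, 68, 4, 1, 63]

Derivation:
Trace (tracking nums):
nums = [13, 5, 24, 4, 1]  # -> nums = [13, 5, 24, 4, 1]
nums.append(63)  # -> nums = [13, 5, 24, 4, 1, 63]
nums.pop(0)  # -> nums = [5, 24, 4, 1, 63]
nums[1] = nums[0] + nums[-1]  # -> nums = [5, 68, 4, 1, 63]
out = nums  # -> out = [5, 68, 4, 1, 63]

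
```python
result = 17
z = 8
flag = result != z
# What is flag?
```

Trace (tracking flag):
result = 17  # -> result = 17
z = 8  # -> z = 8
flag = result != z  # -> flag = True

Answer: True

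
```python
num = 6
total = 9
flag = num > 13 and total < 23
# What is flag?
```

Answer: False

Derivation:
Trace (tracking flag):
num = 6  # -> num = 6
total = 9  # -> total = 9
flag = num > 13 and total < 23  # -> flag = False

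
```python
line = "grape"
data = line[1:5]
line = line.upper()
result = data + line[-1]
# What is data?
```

Trace (tracking data):
line = 'grape'  # -> line = 'grape'
data = line[1:5]  # -> data = 'rape'
line = line.upper()  # -> line = 'GRAPE'
result = data + line[-1]  # -> result = 'rapeE'

Answer: 'rape'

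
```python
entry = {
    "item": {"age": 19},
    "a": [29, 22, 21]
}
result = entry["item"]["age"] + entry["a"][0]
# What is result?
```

Trace (tracking result):
entry = {'item': {'age': 19}, 'a': [29, 22, 21]}  # -> entry = {'item': {'age': 19}, 'a': [29, 22, 21]}
result = entry['item']['age'] + entry['a'][0]  # -> result = 48

Answer: 48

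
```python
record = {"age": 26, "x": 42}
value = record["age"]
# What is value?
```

Answer: 26

Derivation:
Trace (tracking value):
record = {'age': 26, 'x': 42}  # -> record = {'age': 26, 'x': 42}
value = record['age']  # -> value = 26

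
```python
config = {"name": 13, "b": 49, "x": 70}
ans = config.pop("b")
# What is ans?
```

Answer: 49

Derivation:
Trace (tracking ans):
config = {'name': 13, 'b': 49, 'x': 70}  # -> config = {'name': 13, 'b': 49, 'x': 70}
ans = config.pop('b')  # -> ans = 49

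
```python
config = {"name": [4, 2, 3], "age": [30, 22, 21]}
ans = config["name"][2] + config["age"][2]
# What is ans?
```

Answer: 24

Derivation:
Trace (tracking ans):
config = {'name': [4, 2, 3], 'age': [30, 22, 21]}  # -> config = {'name': [4, 2, 3], 'age': [30, 22, 21]}
ans = config['name'][2] + config['age'][2]  # -> ans = 24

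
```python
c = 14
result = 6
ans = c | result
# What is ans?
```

Answer: 14

Derivation:
Trace (tracking ans):
c = 14  # -> c = 14
result = 6  # -> result = 6
ans = c | result  # -> ans = 14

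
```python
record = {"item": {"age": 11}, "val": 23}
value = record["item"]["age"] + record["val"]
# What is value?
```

Answer: 34

Derivation:
Trace (tracking value):
record = {'item': {'age': 11}, 'val': 23}  # -> record = {'item': {'age': 11}, 'val': 23}
value = record['item']['age'] + record['val']  # -> value = 34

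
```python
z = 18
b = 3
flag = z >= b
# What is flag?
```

Answer: True

Derivation:
Trace (tracking flag):
z = 18  # -> z = 18
b = 3  # -> b = 3
flag = z >= b  # -> flag = True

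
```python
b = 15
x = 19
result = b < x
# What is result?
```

Trace (tracking result):
b = 15  # -> b = 15
x = 19  # -> x = 19
result = b < x  # -> result = True

Answer: True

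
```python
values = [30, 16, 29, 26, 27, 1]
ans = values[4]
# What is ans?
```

Answer: 27

Derivation:
Trace (tracking ans):
values = [30, 16, 29, 26, 27, 1]  # -> values = [30, 16, 29, 26, 27, 1]
ans = values[4]  # -> ans = 27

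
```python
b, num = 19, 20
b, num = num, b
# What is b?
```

Trace (tracking b):
b, num = (19, 20)  # -> b = 19, num = 20
b, num = (num, b)  # -> b = 20, num = 19

Answer: 20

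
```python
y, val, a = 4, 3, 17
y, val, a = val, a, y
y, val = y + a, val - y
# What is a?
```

Trace (tracking a):
y, val, a = (4, 3, 17)  # -> y = 4, val = 3, a = 17
y, val, a = (val, a, y)  # -> y = 3, val = 17, a = 4
y, val = (y + a, val - y)  # -> y = 7, val = 14

Answer: 4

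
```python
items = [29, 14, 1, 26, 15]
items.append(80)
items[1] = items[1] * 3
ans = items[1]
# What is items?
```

Trace (tracking items):
items = [29, 14, 1, 26, 15]  # -> items = [29, 14, 1, 26, 15]
items.append(80)  # -> items = [29, 14, 1, 26, 15, 80]
items[1] = items[1] * 3  # -> items = [29, 42, 1, 26, 15, 80]
ans = items[1]  # -> ans = 42

Answer: [29, 42, 1, 26, 15, 80]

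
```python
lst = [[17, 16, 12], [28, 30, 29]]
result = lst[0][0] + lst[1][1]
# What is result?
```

Answer: 47

Derivation:
Trace (tracking result):
lst = [[17, 16, 12], [28, 30, 29]]  # -> lst = [[17, 16, 12], [28, 30, 29]]
result = lst[0][0] + lst[1][1]  # -> result = 47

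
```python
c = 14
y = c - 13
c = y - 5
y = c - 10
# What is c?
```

Trace (tracking c):
c = 14  # -> c = 14
y = c - 13  # -> y = 1
c = y - 5  # -> c = -4
y = c - 10  # -> y = -14

Answer: -4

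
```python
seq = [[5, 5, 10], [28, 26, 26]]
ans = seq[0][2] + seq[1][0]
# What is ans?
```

Answer: 38

Derivation:
Trace (tracking ans):
seq = [[5, 5, 10], [28, 26, 26]]  # -> seq = [[5, 5, 10], [28, 26, 26]]
ans = seq[0][2] + seq[1][0]  # -> ans = 38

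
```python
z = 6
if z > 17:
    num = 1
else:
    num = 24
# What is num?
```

Trace (tracking num):
z = 6  # -> z = 6
if z > 17:  # condition is False
else:
    num = 24  # -> num = 24

Answer: 24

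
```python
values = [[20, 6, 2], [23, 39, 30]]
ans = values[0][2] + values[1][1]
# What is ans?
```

Trace (tracking ans):
values = [[20, 6, 2], [23, 39, 30]]  # -> values = [[20, 6, 2], [23, 39, 30]]
ans = values[0][2] + values[1][1]  # -> ans = 41

Answer: 41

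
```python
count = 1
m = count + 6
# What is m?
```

Answer: 7

Derivation:
Trace (tracking m):
count = 1  # -> count = 1
m = count + 6  # -> m = 7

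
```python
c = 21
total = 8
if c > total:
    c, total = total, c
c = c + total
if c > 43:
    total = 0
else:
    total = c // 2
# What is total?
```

Answer: 14

Derivation:
Trace (tracking total):
c = 21  # -> c = 21
total = 8  # -> total = 8
if c > total:  # condition is True
    c, total = (total, c)  # -> c = 8, total = 21
c = c + total  # -> c = 29
if c > 43:  # condition is False
else:
    total = c // 2  # -> total = 14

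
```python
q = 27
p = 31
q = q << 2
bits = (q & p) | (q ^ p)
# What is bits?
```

Answer: 127

Derivation:
Trace (tracking bits):
q = 27  # -> q = 27
p = 31  # -> p = 31
q = q << 2  # -> q = 108
bits = q & p | q ^ p  # -> bits = 127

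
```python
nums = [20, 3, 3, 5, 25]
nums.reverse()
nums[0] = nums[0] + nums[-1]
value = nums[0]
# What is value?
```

Answer: 45

Derivation:
Trace (tracking value):
nums = [20, 3, 3, 5, 25]  # -> nums = [20, 3, 3, 5, 25]
nums.reverse()  # -> nums = [25, 5, 3, 3, 20]
nums[0] = nums[0] + nums[-1]  # -> nums = [45, 5, 3, 3, 20]
value = nums[0]  # -> value = 45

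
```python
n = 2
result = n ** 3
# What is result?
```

Trace (tracking result):
n = 2  # -> n = 2
result = n ** 3  # -> result = 8

Answer: 8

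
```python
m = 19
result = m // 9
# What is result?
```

Trace (tracking result):
m = 19  # -> m = 19
result = m // 9  # -> result = 2

Answer: 2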